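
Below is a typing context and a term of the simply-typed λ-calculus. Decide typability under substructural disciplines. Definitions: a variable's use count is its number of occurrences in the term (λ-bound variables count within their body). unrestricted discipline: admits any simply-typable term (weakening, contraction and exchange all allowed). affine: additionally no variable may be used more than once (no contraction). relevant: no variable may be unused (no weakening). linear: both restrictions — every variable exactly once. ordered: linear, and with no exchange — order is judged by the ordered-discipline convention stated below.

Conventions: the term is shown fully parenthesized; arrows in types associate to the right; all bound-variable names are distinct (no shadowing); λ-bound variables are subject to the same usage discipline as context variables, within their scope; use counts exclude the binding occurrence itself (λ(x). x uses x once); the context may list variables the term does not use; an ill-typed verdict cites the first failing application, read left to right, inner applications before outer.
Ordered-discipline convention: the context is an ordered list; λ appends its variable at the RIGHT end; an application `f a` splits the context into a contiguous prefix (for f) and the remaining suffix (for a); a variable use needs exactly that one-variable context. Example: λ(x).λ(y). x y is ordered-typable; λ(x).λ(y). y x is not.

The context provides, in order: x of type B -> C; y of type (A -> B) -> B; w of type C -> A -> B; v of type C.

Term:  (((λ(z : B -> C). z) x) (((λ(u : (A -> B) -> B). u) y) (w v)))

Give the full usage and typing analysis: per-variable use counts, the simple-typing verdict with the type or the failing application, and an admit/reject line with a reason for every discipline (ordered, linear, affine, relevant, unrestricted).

variable uses: x: 1, y: 1, w: 1, v: 1, z [bound]: 1, u [bound]: 1
use order (left to right): z, x, u, y, w, v
typing: the term checks, with type C
ordered: ✓, one use each (x, y, w, v, z, u); ordered split holds
linear: ✓, each of x, y, w, v, z, u used exactly once
affine: ✓, none of x, y, w, v, z, u used more than once
relevant: ✓, none of x, y, w, v, z, u goes unused
unrestricted: ✓, typability at C is all that's needed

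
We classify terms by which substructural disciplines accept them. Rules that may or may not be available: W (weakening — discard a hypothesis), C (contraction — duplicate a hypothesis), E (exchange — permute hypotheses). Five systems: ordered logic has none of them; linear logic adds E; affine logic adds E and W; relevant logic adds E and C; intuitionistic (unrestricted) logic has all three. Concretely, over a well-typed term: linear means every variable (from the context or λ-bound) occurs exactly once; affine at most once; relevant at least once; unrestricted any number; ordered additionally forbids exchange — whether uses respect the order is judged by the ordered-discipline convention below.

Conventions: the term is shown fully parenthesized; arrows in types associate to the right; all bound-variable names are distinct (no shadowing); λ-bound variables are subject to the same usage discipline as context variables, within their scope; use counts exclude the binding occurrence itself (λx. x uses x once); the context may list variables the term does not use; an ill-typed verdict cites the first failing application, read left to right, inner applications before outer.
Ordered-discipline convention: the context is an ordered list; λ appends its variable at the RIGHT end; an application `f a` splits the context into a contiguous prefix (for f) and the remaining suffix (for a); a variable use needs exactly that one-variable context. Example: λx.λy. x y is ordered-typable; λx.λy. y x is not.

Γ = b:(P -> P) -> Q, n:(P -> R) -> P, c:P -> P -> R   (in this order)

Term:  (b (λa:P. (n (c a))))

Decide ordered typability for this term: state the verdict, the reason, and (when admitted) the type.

yes — single-use (b, n, c, a), ordered derivation ok; term : Q
variable uses: b: 1×, n: 1×, c: 1×, a (λ-bound): 1×
order of uses: b, n, c, a
typing: ✓ — Q
across the five disciplines: ordered ✓ | linear ✓ | affine ✓ | relevant ✓ | unrestricted ✓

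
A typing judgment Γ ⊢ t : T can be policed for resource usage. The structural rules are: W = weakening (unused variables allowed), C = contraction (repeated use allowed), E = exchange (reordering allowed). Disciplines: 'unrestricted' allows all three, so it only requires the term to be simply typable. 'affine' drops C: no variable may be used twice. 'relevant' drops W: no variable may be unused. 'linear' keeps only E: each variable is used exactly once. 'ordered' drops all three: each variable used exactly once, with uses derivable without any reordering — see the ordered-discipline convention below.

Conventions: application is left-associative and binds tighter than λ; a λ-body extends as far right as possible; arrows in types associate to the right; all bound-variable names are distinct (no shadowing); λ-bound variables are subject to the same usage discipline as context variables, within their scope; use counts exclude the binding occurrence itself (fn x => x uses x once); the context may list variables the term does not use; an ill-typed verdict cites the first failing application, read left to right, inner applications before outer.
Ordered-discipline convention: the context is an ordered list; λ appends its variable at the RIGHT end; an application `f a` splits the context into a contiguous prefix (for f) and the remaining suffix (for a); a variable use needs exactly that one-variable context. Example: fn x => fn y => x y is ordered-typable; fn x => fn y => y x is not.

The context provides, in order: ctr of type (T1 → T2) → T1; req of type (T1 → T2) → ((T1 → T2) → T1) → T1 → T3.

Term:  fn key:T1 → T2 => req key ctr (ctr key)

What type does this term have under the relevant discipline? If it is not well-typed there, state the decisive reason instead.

term : (T1 → T2) → T3
variable uses: ctr ×2; req ×1; key (λ-bound) ×2
order of uses: req, key, ctr, ctr, key
typing: well-typed — term : (T1 → T2) → T3
across the five disciplines: ordered ✗ | linear ✗ | affine ✗ | relevant ✓ | unrestricted ✓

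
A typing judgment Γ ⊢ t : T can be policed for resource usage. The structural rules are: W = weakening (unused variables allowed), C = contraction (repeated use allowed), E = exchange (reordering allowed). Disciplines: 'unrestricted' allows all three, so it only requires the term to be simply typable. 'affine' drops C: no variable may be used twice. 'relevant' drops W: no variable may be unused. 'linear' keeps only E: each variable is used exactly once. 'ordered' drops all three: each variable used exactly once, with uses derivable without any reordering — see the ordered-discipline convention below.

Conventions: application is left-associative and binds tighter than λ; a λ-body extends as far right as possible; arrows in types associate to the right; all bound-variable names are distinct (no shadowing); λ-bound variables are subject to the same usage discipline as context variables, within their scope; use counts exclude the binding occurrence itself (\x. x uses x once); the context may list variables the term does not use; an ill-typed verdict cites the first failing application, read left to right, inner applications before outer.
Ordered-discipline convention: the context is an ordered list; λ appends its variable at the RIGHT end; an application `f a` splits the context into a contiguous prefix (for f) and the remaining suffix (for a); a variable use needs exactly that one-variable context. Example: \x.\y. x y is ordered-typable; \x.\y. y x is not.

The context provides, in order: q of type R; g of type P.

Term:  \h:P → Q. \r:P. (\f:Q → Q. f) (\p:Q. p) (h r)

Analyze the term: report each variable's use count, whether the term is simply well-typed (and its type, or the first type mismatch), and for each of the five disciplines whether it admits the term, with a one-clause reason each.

usage: q ×0, g ×0, h [bound] ×1, r [bound] ×1, f [bound] ×1, p [bound] ×1
order of uses: f, p, h, r
typing: the term checks, with type (P → Q) → P → Q
ordered: ✗ — q, g left unused
linear: ✗ — q, g left unused
affine: ✓ — q, g, h, r, f, p: no repeats, contraction unneeded
relevant: ✗ — q, g left unused
unrestricted: ✓ — simply typable at (P → Q) → P → Q; W, C, E all held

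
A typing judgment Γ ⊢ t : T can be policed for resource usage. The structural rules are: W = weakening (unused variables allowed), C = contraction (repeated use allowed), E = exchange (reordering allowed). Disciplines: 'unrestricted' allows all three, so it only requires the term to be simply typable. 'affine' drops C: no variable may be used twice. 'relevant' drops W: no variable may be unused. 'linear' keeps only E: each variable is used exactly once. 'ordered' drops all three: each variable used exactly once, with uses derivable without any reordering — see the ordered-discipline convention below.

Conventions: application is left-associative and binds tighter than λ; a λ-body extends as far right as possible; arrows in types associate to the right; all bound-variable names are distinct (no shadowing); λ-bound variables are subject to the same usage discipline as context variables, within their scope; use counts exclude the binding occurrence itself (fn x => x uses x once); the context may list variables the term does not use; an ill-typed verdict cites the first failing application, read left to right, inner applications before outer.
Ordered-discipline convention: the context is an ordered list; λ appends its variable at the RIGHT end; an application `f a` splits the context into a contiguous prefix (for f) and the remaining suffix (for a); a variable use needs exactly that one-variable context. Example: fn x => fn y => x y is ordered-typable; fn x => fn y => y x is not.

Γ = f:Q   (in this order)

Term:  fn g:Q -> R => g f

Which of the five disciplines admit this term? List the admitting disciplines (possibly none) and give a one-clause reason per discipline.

admitted by: linear, affine, relevant, unrestricted
usage: f=1, g (bound)=1
left-to-right use order: g, f
typing: well-typed — term : (Q -> R) -> R
ordered: ✗, no ordered split (uses run g, f)
linear: ✓, single use per variable (f, g)
affine: ✓, f, g: no repeats, contraction unneeded
relevant: ✓, every one of f, g appears
unrestricted: ✓, typability at (Q -> R) -> R is all that's needed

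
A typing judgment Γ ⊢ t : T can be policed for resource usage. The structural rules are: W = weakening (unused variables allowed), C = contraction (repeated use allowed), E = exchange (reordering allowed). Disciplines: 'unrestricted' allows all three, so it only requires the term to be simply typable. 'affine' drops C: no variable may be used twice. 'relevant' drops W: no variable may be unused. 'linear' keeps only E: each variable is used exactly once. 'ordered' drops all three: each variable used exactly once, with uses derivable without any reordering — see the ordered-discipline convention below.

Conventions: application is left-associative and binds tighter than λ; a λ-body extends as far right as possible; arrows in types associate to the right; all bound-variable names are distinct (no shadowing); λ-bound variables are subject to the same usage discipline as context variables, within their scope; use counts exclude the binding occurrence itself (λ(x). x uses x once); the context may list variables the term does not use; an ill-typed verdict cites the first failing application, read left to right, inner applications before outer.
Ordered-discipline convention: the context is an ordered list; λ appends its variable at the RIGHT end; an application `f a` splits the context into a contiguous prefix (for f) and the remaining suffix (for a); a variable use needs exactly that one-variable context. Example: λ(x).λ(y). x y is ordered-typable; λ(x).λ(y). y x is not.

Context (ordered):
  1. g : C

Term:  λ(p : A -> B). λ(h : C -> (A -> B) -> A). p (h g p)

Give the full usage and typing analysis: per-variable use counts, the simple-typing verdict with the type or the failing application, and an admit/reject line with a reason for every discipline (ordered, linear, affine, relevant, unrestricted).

use counts: g ×1, p [bound] ×2, h [bound] ×1
uses in reading order: p, h, g, p
typing: well-typed at (A -> B) -> (C -> (A -> B) -> A) -> B
ordered: ✗, uses contraction: p ×2
linear: ✗, uses contraction: p ×2
affine: ✗, uses contraction: p ×2
relevant: ✓, every one of g, p, h appears
unrestricted: ✓, typability at (A -> B) -> (C -> (A -> B) -> A) -> B is all that's needed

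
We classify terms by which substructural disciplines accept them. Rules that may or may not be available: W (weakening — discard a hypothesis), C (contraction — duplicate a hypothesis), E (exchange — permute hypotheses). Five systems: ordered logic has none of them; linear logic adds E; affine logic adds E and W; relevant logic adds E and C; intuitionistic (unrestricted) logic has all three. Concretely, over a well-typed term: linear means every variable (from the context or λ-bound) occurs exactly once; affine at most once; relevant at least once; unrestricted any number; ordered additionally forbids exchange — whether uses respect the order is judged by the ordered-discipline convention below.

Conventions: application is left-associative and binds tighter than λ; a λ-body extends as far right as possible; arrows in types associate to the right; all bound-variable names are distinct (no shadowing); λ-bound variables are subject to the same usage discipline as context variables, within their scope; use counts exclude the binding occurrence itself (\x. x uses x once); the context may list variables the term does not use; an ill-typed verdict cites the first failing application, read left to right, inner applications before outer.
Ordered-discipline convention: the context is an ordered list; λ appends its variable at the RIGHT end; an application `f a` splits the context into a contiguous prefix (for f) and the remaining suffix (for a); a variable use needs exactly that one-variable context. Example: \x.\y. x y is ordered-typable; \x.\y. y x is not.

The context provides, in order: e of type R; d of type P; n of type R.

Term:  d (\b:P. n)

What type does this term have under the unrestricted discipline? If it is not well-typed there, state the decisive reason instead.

not well-typed under unrestricted — the type mismatch rejects it
use counts: e=0; d=1; n=1; b [bound]=0
order of uses: d, n
typing: ill-typed: can't apply a value of type P
per-discipline verdicts: ordered ✗, linear ✗, affine ✗, relevant ✗, unrestricted ✗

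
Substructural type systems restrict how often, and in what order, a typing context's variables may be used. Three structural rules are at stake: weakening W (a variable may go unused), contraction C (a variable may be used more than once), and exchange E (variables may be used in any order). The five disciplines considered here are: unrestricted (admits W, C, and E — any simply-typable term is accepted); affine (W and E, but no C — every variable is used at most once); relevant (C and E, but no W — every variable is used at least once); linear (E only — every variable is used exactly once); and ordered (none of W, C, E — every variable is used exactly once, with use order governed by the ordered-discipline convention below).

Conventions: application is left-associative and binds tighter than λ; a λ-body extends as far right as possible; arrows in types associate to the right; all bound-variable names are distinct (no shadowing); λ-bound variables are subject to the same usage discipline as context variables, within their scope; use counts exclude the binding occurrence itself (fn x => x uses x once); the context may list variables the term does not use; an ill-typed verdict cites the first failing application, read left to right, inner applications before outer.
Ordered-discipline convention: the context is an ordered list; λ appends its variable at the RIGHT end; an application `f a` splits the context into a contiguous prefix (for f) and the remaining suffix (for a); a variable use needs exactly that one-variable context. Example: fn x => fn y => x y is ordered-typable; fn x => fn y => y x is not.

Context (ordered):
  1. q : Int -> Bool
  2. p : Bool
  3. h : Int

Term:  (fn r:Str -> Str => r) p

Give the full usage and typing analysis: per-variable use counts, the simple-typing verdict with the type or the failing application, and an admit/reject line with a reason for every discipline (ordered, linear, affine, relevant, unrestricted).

variable uses: q: 0; p: 1; h: 0; r [bound]: 1
left-to-right use order: r, p
typing: ill-typed: an application expects Str -> Str but receives Bool
ordered ✗ (a type mismatch blocks all five)
linear ✗ (the type mismatch rejects it)
affine ✗ (not simply typable)
relevant ✗ (fails simple typing)
unrestricted ✗ (a type mismatch blocks all five)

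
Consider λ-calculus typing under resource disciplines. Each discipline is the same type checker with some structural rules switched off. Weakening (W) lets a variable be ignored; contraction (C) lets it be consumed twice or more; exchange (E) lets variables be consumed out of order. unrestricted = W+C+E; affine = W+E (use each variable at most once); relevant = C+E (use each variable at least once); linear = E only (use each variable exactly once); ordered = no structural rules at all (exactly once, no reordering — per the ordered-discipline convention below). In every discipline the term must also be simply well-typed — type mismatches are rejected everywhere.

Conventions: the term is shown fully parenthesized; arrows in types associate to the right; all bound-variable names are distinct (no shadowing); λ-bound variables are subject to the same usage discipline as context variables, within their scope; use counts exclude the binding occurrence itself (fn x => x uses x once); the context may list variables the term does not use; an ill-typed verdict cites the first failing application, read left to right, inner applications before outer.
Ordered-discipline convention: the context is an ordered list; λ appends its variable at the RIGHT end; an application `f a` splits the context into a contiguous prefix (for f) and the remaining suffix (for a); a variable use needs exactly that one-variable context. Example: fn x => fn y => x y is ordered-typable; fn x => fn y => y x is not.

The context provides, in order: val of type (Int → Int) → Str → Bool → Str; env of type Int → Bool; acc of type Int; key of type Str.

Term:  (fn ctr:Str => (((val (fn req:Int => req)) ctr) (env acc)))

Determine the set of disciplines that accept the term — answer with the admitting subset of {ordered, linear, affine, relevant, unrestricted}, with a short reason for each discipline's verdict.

admitted by: affine, unrestricted
use counts: val: 1, env: 1, acc: 1, key: 0, ctr [bound]: 1, req [bound]: 1
left-to-right use order: val, req, ctr, env, acc
typing: ✓ — Str → Str
ordered: ✗, key left unused
linear: ✗, key left unused
affine: ✓, at most one use each (val, env, acc, key, ctr, req)
relevant: ✗, key left unused
unrestricted: ✓, simply typable at Str → Str; W, C, E all held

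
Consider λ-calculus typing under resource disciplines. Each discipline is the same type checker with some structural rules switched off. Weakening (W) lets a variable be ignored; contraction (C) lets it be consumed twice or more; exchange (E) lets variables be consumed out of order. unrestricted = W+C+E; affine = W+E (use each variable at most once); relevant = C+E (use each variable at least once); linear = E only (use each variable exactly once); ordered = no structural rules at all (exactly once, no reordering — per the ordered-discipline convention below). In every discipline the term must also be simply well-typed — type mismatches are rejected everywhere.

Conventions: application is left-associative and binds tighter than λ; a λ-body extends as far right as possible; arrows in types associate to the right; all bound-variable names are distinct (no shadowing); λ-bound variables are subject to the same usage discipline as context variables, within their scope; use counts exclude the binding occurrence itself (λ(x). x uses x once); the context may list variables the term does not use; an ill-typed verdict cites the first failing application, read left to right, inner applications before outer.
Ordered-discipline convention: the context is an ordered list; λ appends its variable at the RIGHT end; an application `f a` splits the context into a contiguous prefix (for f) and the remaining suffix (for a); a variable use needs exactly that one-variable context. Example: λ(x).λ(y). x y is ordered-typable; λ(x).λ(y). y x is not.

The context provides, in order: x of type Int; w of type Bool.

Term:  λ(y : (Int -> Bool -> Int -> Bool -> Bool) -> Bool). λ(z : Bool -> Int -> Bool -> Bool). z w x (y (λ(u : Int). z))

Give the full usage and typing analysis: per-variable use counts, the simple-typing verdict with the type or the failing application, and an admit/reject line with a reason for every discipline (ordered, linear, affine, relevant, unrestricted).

use counts: x: 1; w: 1; y (bound): 1; z (bound): 2; u (bound): 0
order of uses: z, w, x, y, z
typing: well-typed at ((Int -> Bool -> Int -> Bool -> Bool) -> Bool) -> (Bool -> Int -> Bool -> Bool) -> Bool
ordered: ✗ — z ×2 used more than once (contraction); needs weakening: u unused
linear: ✗ — z ×2 used more than once (contraction); needs weakening: u unused
affine: ✗ — z ×2 used more than once (contraction)
relevant: ✗ — needs weakening: u unused
unrestricted: ✓ — simply typable at ((Int -> Bool -> Int -> Bool -> Bool) -> Bool) -> (Bool -> Int -> Bool -> Bool) -> Bool; W, C, E all held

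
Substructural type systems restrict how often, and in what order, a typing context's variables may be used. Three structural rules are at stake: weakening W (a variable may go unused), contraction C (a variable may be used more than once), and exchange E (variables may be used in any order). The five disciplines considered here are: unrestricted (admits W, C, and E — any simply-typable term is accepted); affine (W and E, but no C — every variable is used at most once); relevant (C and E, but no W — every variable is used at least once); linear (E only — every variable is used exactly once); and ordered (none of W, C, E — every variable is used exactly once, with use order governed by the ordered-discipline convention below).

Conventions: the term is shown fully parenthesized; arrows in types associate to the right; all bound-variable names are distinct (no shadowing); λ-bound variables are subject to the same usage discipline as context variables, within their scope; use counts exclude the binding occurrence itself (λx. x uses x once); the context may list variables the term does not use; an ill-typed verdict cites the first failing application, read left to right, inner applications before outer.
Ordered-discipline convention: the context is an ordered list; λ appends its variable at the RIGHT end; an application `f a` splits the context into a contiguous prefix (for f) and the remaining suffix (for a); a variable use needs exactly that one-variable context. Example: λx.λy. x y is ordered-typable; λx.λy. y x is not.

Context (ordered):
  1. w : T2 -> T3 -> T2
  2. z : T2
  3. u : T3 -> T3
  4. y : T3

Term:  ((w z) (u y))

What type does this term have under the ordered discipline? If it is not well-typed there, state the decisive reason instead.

term : T2
use counts: w=1, z=1, u=1, y=1
left-to-right use order: w, z, u, y
typing: ✓ — T2
per-discipline verdicts: ordered ✓; linear ✓; affine ✓; relevant ✓; unrestricted ✓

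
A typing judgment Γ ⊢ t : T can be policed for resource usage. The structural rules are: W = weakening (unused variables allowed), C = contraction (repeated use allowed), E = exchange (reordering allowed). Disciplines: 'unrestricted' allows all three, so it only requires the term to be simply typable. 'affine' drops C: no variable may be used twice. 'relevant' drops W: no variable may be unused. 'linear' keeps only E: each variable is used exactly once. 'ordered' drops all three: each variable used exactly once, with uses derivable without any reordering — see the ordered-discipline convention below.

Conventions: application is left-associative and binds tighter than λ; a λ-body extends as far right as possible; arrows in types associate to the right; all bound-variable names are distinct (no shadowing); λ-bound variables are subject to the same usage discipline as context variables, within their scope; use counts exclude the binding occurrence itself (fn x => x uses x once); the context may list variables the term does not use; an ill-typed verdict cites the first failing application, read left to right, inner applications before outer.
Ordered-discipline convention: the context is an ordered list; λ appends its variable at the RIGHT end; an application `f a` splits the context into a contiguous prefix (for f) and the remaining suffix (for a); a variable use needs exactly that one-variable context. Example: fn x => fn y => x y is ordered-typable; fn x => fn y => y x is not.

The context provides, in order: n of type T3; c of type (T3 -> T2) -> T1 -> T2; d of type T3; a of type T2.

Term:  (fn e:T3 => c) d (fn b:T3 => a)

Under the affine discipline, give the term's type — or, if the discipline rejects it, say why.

term : T1 -> T2
counts: n: 0, c: 1, d: 1, a: 1, e (bound): 0, b (bound): 0
order of uses: c, d, a
typing: ✓ — T1 -> T2
across the five disciplines: ordered ✗ | linear ✗ | affine ✓ | relevant ✗ | unrestricted ✓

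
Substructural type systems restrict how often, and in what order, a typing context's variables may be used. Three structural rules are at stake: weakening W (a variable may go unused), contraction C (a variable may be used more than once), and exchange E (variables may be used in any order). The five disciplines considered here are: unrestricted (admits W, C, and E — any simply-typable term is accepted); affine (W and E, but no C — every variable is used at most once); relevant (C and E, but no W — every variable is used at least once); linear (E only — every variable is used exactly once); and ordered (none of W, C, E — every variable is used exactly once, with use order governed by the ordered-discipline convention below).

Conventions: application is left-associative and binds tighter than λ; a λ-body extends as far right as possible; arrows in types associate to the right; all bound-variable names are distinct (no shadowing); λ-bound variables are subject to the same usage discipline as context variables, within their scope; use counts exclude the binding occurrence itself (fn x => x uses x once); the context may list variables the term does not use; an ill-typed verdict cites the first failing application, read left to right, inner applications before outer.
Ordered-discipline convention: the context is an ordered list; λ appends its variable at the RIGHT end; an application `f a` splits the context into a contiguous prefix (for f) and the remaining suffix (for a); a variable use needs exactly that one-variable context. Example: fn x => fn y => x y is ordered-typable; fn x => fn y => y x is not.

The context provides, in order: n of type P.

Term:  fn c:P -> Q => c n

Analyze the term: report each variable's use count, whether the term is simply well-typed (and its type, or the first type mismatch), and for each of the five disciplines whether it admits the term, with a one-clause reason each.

use counts: n=1; c (λ-bound)=1
use order (left to right): c, n
typing: ✓ — (P -> Q) -> Q
ordered ✗ (needs exchange: uses follow c, n)
linear ✓ (exactly-once usage across n, c)
affine ✓ (none of n, c used more than once)
relevant ✓ (every one of n, c appears)
unrestricted ✓ (type-checks ((P -> Q) -> Q) and nothing is barred)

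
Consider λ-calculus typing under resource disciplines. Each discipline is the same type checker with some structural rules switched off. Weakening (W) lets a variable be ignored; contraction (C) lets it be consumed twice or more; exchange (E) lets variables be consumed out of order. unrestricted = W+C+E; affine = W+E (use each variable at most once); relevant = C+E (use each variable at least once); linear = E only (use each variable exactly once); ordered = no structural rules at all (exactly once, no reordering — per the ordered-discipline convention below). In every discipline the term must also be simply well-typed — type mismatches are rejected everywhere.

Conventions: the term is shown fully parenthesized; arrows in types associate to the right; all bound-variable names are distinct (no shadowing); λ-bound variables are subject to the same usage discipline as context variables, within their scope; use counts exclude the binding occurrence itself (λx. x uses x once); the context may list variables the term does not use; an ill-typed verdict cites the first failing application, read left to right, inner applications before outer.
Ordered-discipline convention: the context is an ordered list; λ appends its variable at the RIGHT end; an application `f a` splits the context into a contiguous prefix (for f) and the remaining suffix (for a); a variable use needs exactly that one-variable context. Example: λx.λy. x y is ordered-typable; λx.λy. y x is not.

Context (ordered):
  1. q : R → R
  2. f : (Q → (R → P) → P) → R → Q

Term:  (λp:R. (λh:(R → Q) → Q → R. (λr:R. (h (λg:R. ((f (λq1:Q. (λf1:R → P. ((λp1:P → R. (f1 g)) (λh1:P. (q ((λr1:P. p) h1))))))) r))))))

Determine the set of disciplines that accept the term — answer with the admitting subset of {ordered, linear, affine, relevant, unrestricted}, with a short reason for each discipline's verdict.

admitting disciplines: affine, unrestricted
counts: q ×1; f ×1; p (λ-bound) ×1; h (λ-bound) ×1; r (λ-bound) ×1; g (λ-bound) ×1; q1 (λ-bound) ×0; f1 (λ-bound) ×1; p1 (λ-bound) ×0; h1 (λ-bound) ×1; r1 (λ-bound) ×0
uses in reading order: h, f, f1, g, q, p, h1, r
typing: well-typed — term : R → ((R → Q) → Q → R) → R → Q → R
ordered: ✗ — needs weakening: q1, p1, r1 unused
linear: ✗ — needs weakening: q1, p1, r1 unused
affine: ✓ — at most one use each (q, f, p, h, r, g, q1, f1, p1, h1, r1)
relevant: ✗ — needs weakening: q1, p1, r1 unused
unrestricted: ✓ — typability at R → ((R → Q) → Q → R) → R → Q → R is all that's needed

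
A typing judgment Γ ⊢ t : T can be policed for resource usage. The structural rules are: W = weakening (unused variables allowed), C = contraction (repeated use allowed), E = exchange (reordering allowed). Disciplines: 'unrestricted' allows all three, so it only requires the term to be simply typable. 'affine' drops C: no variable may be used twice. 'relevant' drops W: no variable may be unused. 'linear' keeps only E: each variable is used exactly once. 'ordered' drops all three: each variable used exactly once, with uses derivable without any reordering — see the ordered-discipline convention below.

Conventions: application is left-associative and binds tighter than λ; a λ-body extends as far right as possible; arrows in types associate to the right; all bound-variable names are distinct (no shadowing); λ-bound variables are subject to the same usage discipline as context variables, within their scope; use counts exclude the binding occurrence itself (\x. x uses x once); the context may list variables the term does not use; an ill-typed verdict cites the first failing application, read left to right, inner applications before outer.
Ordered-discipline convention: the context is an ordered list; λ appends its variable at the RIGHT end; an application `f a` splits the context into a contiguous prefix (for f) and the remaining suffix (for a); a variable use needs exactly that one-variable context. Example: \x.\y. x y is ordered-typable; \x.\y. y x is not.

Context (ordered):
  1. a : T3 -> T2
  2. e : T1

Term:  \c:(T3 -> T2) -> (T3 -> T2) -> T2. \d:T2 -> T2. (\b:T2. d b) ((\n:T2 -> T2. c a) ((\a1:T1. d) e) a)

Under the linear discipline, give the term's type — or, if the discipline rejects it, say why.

not well-typed under linear — needs contraction — a ×2, d ×2; n, a1 never used (weakening)
counts: a=2, e=1, c [bound]=1, d [bound]=2, b [bound]=1, n [bound]=0, a1 [bound]=0
left-to-right use order: d, b, c, a, d, e, a
typing: ✓ — ((T3 -> T2) -> (T3 -> T2) -> T2) -> (T2 -> T2) -> T2
per-discipline verdicts: ordered ✗ | linear ✗ | affine ✗ | relevant ✗ | unrestricted ✓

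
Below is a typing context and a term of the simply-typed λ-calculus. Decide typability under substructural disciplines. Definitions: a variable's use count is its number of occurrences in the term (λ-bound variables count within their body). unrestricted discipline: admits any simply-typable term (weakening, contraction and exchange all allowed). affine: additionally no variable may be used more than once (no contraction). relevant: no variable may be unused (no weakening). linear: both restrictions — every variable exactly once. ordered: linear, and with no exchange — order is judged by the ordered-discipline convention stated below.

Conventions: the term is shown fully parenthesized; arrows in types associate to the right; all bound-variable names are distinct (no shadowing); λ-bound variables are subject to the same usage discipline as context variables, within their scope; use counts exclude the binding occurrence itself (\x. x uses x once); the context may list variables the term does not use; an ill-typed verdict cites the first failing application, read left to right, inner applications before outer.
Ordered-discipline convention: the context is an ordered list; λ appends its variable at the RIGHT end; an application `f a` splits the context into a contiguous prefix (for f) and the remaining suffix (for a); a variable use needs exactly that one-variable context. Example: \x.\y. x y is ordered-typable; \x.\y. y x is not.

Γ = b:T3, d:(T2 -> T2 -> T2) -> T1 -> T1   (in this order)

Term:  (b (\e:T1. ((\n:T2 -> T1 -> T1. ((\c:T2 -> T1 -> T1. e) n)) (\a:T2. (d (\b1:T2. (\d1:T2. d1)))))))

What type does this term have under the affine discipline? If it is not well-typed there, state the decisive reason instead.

not well-typed under affine — not simply typable
variable uses: b ×1; d ×1; e (bound) ×1; n (bound) ×1; c (bound) ×0; a (bound) ×0; b1 (bound) ×0; d1 (bound) ×1
uses in reading order: b, e, n, d, d1
typing: ill-typed: non-arrow in function slot: T3
across the five disciplines: ordered ✗, linear ✗, affine ✗, relevant ✗, unrestricted ✗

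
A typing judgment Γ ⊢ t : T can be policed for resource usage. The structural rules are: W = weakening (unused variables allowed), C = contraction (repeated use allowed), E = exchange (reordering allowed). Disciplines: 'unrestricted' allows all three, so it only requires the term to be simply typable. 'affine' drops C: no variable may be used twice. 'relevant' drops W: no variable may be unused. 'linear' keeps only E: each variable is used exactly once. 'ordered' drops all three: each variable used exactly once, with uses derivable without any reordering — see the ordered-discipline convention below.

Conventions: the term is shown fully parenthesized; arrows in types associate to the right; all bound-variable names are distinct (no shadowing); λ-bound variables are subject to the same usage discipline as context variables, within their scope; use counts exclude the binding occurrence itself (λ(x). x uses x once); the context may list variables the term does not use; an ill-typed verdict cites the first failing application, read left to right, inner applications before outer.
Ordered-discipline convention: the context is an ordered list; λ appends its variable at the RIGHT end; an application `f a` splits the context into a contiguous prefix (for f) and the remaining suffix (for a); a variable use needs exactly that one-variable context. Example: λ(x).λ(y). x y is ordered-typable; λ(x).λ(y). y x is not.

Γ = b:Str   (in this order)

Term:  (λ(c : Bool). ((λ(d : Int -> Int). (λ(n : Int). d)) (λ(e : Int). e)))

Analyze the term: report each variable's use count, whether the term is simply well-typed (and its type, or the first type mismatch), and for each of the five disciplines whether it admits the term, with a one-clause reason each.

use counts: b: 0×, c (bound): 0×, d (bound): 1×, n (bound): 0×, e (bound): 1×
use order (left to right): d, e
typing: well-typed — term : Bool -> Int -> Int -> Int
ordered ✗ (unused: b, c, n — weakening required)
linear ✗ (unused: b, c, n — weakening required)
affine ✓ (no duplicate uses among b, c, d, n, e)
relevant ✗ (unused: b, c, n — weakening required)
unrestricted ✓ (typability at Bool -> Int -> Int -> Int is all that's needed)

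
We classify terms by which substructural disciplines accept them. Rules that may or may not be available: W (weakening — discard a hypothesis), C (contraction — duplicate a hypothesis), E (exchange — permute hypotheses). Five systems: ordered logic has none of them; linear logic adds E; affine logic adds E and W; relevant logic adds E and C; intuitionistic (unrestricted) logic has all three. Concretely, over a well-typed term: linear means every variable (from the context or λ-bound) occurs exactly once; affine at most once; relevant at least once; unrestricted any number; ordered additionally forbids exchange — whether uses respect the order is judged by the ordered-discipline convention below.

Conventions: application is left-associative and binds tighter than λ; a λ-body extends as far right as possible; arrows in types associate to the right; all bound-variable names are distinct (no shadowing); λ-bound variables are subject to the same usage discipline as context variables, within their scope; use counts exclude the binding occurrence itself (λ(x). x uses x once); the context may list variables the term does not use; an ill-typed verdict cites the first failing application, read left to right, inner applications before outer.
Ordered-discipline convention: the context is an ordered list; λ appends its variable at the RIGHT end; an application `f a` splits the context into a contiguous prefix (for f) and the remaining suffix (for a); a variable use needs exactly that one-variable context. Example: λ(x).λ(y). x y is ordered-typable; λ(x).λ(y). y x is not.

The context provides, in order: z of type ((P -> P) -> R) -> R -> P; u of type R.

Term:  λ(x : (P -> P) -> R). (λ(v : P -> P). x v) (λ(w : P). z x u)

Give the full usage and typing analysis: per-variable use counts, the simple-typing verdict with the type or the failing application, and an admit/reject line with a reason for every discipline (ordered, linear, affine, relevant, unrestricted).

use counts: z: 1; u: 1; x (λ-bound): 2; v (λ-bound): 1; w (λ-bound): 0
use order (left to right): x, v, z, x, u
typing: well-typed at ((P -> P) -> R) -> R
ordered: ✗, needs contraction — x ×2; w left unused
linear: ✗, needs contraction — x ×2; w left unused
affine: ✗, needs contraction — x ×2
relevant: ✗, w left unused
unrestricted: ✓, typability at ((P -> P) -> R) -> R is all that's needed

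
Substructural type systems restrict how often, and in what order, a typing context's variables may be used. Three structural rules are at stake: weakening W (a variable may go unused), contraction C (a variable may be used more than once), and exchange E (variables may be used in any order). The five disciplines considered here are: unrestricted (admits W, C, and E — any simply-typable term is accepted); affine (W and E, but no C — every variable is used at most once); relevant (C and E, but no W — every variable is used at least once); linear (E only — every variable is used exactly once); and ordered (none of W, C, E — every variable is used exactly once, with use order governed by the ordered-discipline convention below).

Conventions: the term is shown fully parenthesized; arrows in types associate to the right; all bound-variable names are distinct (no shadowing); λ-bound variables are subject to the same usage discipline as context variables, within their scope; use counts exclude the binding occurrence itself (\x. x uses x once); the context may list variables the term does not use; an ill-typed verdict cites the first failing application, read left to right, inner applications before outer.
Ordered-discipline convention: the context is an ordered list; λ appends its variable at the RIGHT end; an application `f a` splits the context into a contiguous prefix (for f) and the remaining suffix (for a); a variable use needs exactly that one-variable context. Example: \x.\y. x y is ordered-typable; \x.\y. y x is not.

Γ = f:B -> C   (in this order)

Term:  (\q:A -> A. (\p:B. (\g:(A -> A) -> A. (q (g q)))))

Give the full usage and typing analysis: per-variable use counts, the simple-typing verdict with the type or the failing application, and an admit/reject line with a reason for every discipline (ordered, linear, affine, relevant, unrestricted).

usage: f ×0; q (λ-bound) ×2; p (λ-bound) ×0; g (λ-bound) ×1
order of uses: q, g, q
typing: ✓ — (A -> A) -> B -> ((A -> A) -> A) -> A
ordered: ✗, q ×2 used more than once (contraction); f, p left unused
linear: ✗, q ×2 used more than once (contraction); f, p left unused
affine: ✗, q ×2 used more than once (contraction)
relevant: ✗, f, p left unused
unrestricted: ✓, typability at (A -> A) -> B -> ((A -> A) -> A) -> A is all that's needed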